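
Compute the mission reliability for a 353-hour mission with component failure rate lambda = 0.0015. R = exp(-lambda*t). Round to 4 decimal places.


lambda = 0.0015
mission_time = 353
lambda * t = 0.0015 * 353 = 0.5295
R = exp(-0.5295)
R = 0.5889

0.5889


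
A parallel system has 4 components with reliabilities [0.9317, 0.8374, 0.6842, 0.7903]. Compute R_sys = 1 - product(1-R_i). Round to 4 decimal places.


Components: [0.9317, 0.8374, 0.6842, 0.7903]
(1 - 0.9317) = 0.0683, running product = 0.0683
(1 - 0.8374) = 0.1626, running product = 0.0111
(1 - 0.6842) = 0.3158, running product = 0.0035
(1 - 0.7903) = 0.2097, running product = 0.0007
Product of (1-R_i) = 0.0007
R_sys = 1 - 0.0007 = 0.9993

0.9993


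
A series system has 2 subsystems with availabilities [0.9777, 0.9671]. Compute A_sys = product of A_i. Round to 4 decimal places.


Subsystems: [0.9777, 0.9671]
After subsystem 1 (A=0.9777): product = 0.9777
After subsystem 2 (A=0.9671): product = 0.9455
A_sys = 0.9455

0.9455


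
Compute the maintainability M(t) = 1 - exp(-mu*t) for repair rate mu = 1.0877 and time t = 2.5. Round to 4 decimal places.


mu = 1.0877, t = 2.5
mu * t = 1.0877 * 2.5 = 2.7192
exp(-2.7192) = 0.0659
M(t) = 1 - 0.0659
M(t) = 0.9341

0.9341


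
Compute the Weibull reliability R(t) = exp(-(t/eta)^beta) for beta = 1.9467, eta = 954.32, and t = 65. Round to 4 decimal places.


beta = 1.9467, eta = 954.32, t = 65
t/eta = 65 / 954.32 = 0.0681
(t/eta)^beta = 0.0681^1.9467 = 0.0054
R(t) = exp(-0.0054)
R(t) = 0.9947

0.9947


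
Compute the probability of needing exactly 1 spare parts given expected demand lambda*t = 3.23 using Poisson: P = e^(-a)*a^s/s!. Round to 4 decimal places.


a = 3.23, s = 1
e^(-a) = e^(-3.23) = 0.0396
a^s = 3.23^1 = 3.23
s! = 1
P = 0.0396 * 3.23 / 1
P = 0.1278

0.1278


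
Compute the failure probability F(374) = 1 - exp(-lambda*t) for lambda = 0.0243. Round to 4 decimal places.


lambda = 0.0243, t = 374
lambda * t = 9.0882
exp(-9.0882) = 0.0001
F(t) = 1 - 0.0001
F(t) = 0.9999

0.9999


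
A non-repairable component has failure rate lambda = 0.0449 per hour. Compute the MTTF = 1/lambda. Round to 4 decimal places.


lambda = 0.0449
MTTF = 1 / 0.0449
MTTF = 22.2717

22.2717


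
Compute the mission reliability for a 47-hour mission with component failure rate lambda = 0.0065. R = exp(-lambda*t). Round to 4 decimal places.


lambda = 0.0065
mission_time = 47
lambda * t = 0.0065 * 47 = 0.3055
R = exp(-0.3055)
R = 0.7368

0.7368


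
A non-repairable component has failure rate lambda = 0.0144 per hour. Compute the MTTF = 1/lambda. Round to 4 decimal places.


lambda = 0.0144
MTTF = 1 / 0.0144
MTTF = 69.4444

69.4444


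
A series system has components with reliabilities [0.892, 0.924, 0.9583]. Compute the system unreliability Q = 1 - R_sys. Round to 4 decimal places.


Components: [0.892, 0.924, 0.9583]
After component 1: product = 0.892
After component 2: product = 0.8242
After component 3: product = 0.7898
R_sys = 0.7898
Q = 1 - 0.7898 = 0.2102

0.2102


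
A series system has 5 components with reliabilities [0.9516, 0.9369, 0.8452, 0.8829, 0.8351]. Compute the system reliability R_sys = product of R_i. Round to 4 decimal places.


Components: [0.9516, 0.9369, 0.8452, 0.8829, 0.8351]
After component 1 (R=0.9516): product = 0.9516
After component 2 (R=0.9369): product = 0.8916
After component 3 (R=0.8452): product = 0.7535
After component 4 (R=0.8829): product = 0.6653
After component 5 (R=0.8351): product = 0.5556
R_sys = 0.5556

0.5556


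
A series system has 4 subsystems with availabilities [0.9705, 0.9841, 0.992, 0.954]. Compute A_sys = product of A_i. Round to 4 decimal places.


Subsystems: [0.9705, 0.9841, 0.992, 0.954]
After subsystem 1 (A=0.9705): product = 0.9705
After subsystem 2 (A=0.9841): product = 0.9551
After subsystem 3 (A=0.992): product = 0.9474
After subsystem 4 (A=0.954): product = 0.9038
A_sys = 0.9038

0.9038


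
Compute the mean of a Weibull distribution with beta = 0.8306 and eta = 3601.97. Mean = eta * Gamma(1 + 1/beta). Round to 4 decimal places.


beta = 0.8306, eta = 3601.97
1/beta = 1.2039
1 + 1/beta = 2.2039
Gamma(2.2039) = 1.1042
Mean = 3601.97 * 1.1042
Mean = 3977.2166

3977.2166


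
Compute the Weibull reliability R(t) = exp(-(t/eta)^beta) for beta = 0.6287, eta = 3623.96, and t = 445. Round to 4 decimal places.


beta = 0.6287, eta = 3623.96, t = 445
t/eta = 445 / 3623.96 = 0.1228
(t/eta)^beta = 0.1228^0.6287 = 0.2675
R(t) = exp(-0.2675)
R(t) = 0.7653

0.7653


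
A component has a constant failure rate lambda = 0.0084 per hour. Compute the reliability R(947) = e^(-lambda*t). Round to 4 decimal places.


lambda = 0.0084
t = 947
lambda * t = 7.9548
R(t) = e^(-7.9548)
R(t) = 0.0004

0.0004


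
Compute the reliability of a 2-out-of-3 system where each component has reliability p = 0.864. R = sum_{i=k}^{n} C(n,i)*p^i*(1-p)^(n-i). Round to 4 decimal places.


k = 2, n = 3, p = 0.864
i=2: C(3,2)=3 * 0.864^2 * 0.136^1 = 0.3046
i=3: C(3,3)=1 * 0.864^3 * 0.136^0 = 0.645
R = sum of terms = 0.9495

0.9495


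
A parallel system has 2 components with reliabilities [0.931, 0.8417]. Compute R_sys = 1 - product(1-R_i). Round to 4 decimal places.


Components: [0.931, 0.8417]
(1 - 0.931) = 0.069, running product = 0.069
(1 - 0.8417) = 0.1583, running product = 0.0109
Product of (1-R_i) = 0.0109
R_sys = 1 - 0.0109 = 0.9891

0.9891


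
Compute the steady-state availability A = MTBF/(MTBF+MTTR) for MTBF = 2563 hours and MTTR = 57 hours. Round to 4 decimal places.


MTBF = 2563
MTTR = 57
MTBF + MTTR = 2620
A = 2563 / 2620
A = 0.9782

0.9782


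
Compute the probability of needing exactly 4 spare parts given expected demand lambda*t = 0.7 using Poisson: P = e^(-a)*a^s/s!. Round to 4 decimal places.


a = 0.7, s = 4
e^(-a) = e^(-0.7) = 0.4966
a^s = 0.7^4 = 0.2401
s! = 24
P = 0.4966 * 0.2401 / 24
P = 0.005

0.005


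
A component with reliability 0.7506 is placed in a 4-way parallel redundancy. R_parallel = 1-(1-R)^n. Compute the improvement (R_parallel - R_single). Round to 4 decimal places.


R_single = 0.7506, n = 4
1 - R_single = 0.2494
(1 - R_single)^n = 0.2494^4 = 0.0039
R_parallel = 1 - 0.0039 = 0.9961
Improvement = 0.9961 - 0.7506
Improvement = 0.2455

0.2455


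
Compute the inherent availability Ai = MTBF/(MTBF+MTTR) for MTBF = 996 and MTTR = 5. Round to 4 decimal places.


MTBF = 996
MTTR = 5
MTBF + MTTR = 1001
Ai = 996 / 1001
Ai = 0.995

0.995


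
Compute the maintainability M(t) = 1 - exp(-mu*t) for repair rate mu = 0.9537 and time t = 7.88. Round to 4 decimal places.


mu = 0.9537, t = 7.88
mu * t = 0.9537 * 7.88 = 7.5152
exp(-7.5152) = 0.0005
M(t) = 1 - 0.0005
M(t) = 0.9995

0.9995


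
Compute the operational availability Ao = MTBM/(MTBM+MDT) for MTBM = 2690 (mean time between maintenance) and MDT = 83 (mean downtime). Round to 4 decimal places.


MTBM = 2690
MDT = 83
MTBM + MDT = 2773
Ao = 2690 / 2773
Ao = 0.9701

0.9701


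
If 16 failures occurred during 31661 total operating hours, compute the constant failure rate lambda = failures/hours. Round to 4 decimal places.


failures = 16
total_hours = 31661
lambda = 16 / 31661
lambda = 0.0005

0.0005


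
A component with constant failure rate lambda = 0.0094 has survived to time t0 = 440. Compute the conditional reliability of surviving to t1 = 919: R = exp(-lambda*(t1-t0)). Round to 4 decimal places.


lambda = 0.0094
t0 = 440, t1 = 919
t1 - t0 = 479
lambda * (t1-t0) = 0.0094 * 479 = 4.5026
R = exp(-4.5026)
R = 0.0111

0.0111


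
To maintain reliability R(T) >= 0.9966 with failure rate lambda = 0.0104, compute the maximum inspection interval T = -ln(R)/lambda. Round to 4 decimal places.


R_target = 0.9966
lambda = 0.0104
-ln(0.9966) = 0.0034
T = 0.0034 / 0.0104
T = 0.3275

0.3275


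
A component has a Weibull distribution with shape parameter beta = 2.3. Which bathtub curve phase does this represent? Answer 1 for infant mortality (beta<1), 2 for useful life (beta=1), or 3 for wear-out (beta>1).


beta = 2.3
Compare beta to 1:
beta < 1 => infant mortality (phase 1)
beta = 1 => useful life (phase 2)
beta > 1 => wear-out (phase 3)
Since beta = 2.3, this is wear-out (increasing failure rate)
Phase = 3

3


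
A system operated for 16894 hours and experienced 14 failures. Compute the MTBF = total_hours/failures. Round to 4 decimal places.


total_hours = 16894
failures = 14
MTBF = 16894 / 14
MTBF = 1206.7143

1206.7143


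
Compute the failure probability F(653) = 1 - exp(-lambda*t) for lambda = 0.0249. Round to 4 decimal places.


lambda = 0.0249, t = 653
lambda * t = 16.2597
exp(-16.2597) = 0.0
F(t) = 1 - 0.0
F(t) = 1.0

1.0


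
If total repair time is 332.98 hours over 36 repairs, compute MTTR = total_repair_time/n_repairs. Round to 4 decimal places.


total_repair_time = 332.98
n_repairs = 36
MTTR = 332.98 / 36
MTTR = 9.2494

9.2494


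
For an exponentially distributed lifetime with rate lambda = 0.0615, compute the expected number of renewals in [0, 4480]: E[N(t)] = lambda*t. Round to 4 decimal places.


lambda = 0.0615
t = 4480
E[N(t)] = lambda * t
E[N(t)] = 0.0615 * 4480
E[N(t)] = 275.52

275.52


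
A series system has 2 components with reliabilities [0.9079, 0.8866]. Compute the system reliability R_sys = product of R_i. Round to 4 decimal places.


Components: [0.9079, 0.8866]
After component 1 (R=0.9079): product = 0.9079
After component 2 (R=0.8866): product = 0.8049
R_sys = 0.8049

0.8049


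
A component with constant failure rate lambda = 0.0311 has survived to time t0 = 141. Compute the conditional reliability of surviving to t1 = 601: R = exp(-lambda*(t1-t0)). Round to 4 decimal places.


lambda = 0.0311
t0 = 141, t1 = 601
t1 - t0 = 460
lambda * (t1-t0) = 0.0311 * 460 = 14.306
R = exp(-14.306)
R = 0.0

0.0


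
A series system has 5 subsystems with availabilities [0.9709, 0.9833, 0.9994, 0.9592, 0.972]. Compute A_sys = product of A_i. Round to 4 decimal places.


Subsystems: [0.9709, 0.9833, 0.9994, 0.9592, 0.972]
After subsystem 1 (A=0.9709): product = 0.9709
After subsystem 2 (A=0.9833): product = 0.9547
After subsystem 3 (A=0.9994): product = 0.9541
After subsystem 4 (A=0.9592): product = 0.9152
After subsystem 5 (A=0.972): product = 0.8896
A_sys = 0.8896

0.8896


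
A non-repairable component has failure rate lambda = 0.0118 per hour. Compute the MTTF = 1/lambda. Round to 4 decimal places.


lambda = 0.0118
MTTF = 1 / 0.0118
MTTF = 84.7458

84.7458


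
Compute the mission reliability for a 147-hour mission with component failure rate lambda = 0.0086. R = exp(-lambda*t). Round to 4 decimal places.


lambda = 0.0086
mission_time = 147
lambda * t = 0.0086 * 147 = 1.2642
R = exp(-1.2642)
R = 0.2825

0.2825


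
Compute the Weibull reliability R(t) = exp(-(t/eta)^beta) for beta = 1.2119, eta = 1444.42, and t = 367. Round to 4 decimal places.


beta = 1.2119, eta = 1444.42, t = 367
t/eta = 367 / 1444.42 = 0.2541
(t/eta)^beta = 0.2541^1.2119 = 0.1901
R(t) = exp(-0.1901)
R(t) = 0.8269

0.8269


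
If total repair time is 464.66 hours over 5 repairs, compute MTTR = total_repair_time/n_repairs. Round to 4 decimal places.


total_repair_time = 464.66
n_repairs = 5
MTTR = 464.66 / 5
MTTR = 92.932

92.932


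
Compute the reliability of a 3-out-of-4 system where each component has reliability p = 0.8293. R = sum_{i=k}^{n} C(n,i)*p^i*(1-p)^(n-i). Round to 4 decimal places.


k = 3, n = 4, p = 0.8293
i=3: C(4,3)=4 * 0.8293^3 * 0.1707^1 = 0.3894
i=4: C(4,4)=1 * 0.8293^4 * 0.1707^0 = 0.473
R = sum of terms = 0.8624

0.8624


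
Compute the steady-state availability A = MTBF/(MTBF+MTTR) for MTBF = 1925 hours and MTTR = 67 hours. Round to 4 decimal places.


MTBF = 1925
MTTR = 67
MTBF + MTTR = 1992
A = 1925 / 1992
A = 0.9664

0.9664


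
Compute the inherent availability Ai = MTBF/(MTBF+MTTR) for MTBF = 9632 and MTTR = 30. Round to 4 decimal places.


MTBF = 9632
MTTR = 30
MTBF + MTTR = 9662
Ai = 9632 / 9662
Ai = 0.9969

0.9969


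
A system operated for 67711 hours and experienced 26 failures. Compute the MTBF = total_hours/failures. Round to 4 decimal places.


total_hours = 67711
failures = 26
MTBF = 67711 / 26
MTBF = 2604.2692

2604.2692


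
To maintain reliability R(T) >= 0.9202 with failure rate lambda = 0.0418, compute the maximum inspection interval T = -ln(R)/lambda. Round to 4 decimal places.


R_target = 0.9202
lambda = 0.0418
-ln(0.9202) = 0.0832
T = 0.0832 / 0.0418
T = 1.9896

1.9896


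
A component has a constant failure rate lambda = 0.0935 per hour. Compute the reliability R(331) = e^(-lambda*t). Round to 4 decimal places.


lambda = 0.0935
t = 331
lambda * t = 30.9485
R(t) = e^(-30.9485)
R(t) = 0.0

0.0


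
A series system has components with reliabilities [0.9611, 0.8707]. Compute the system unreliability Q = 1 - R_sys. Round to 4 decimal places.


Components: [0.9611, 0.8707]
After component 1: product = 0.9611
After component 2: product = 0.8368
R_sys = 0.8368
Q = 1 - 0.8368 = 0.1632

0.1632


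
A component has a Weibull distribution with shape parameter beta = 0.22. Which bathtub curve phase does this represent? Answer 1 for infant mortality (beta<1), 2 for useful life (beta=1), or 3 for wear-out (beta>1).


beta = 0.22
Compare beta to 1:
beta < 1 => infant mortality (phase 1)
beta = 1 => useful life (phase 2)
beta > 1 => wear-out (phase 3)
Since beta = 0.22, this is infant mortality (decreasing failure rate)
Phase = 1

1


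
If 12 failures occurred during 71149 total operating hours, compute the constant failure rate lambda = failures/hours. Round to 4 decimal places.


failures = 12
total_hours = 71149
lambda = 12 / 71149
lambda = 0.0002

0.0002


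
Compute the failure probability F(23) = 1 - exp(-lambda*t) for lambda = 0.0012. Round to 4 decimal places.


lambda = 0.0012, t = 23
lambda * t = 0.0276
exp(-0.0276) = 0.9728
F(t) = 1 - 0.9728
F(t) = 0.0272

0.0272


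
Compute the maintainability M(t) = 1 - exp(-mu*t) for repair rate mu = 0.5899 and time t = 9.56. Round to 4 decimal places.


mu = 0.5899, t = 9.56
mu * t = 0.5899 * 9.56 = 5.6394
exp(-5.6394) = 0.0036
M(t) = 1 - 0.0036
M(t) = 0.9964

0.9964


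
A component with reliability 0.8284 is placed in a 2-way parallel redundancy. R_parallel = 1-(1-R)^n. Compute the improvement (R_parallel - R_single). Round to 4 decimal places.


R_single = 0.8284, n = 2
1 - R_single = 0.1716
(1 - R_single)^n = 0.1716^2 = 0.0294
R_parallel = 1 - 0.0294 = 0.9706
Improvement = 0.9706 - 0.8284
Improvement = 0.1422

0.1422


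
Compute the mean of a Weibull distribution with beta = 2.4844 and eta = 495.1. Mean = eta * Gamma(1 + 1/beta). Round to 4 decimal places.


beta = 2.4844, eta = 495.1
1/beta = 0.4025
1 + 1/beta = 1.4025
Gamma(1.4025) = 0.8871
Mean = 495.1 * 0.8871
Mean = 439.218

439.218


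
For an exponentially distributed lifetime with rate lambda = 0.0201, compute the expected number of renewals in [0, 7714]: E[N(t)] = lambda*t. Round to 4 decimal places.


lambda = 0.0201
t = 7714
E[N(t)] = lambda * t
E[N(t)] = 0.0201 * 7714
E[N(t)] = 155.0514

155.0514


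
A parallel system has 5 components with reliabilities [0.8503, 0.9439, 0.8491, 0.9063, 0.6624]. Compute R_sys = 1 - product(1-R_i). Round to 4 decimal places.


Components: [0.8503, 0.9439, 0.8491, 0.9063, 0.6624]
(1 - 0.8503) = 0.1497, running product = 0.1497
(1 - 0.9439) = 0.0561, running product = 0.0084
(1 - 0.8491) = 0.1509, running product = 0.0013
(1 - 0.9063) = 0.0937, running product = 0.0001
(1 - 0.6624) = 0.3376, running product = 0.0
Product of (1-R_i) = 0.0
R_sys = 1 - 0.0 = 1.0

1.0


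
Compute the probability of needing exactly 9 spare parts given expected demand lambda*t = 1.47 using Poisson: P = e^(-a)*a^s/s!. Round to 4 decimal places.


a = 1.47, s = 9
e^(-a) = e^(-1.47) = 0.2299
a^s = 1.47^9 = 32.0521
s! = 362880
P = 0.2299 * 32.0521 / 362880
P = 0.0

0.0


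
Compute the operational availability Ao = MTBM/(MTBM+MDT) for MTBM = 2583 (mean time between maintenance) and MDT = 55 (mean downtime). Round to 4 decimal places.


MTBM = 2583
MDT = 55
MTBM + MDT = 2638
Ao = 2583 / 2638
Ao = 0.9792

0.9792


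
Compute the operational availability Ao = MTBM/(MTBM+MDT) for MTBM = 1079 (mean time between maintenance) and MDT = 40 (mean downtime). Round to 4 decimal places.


MTBM = 1079
MDT = 40
MTBM + MDT = 1119
Ao = 1079 / 1119
Ao = 0.9643

0.9643


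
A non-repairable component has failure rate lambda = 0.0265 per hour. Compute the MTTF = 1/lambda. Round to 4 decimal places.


lambda = 0.0265
MTTF = 1 / 0.0265
MTTF = 37.7358

37.7358


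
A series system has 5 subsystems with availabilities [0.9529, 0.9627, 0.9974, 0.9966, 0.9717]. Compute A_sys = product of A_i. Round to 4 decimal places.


Subsystems: [0.9529, 0.9627, 0.9974, 0.9966, 0.9717]
After subsystem 1 (A=0.9529): product = 0.9529
After subsystem 2 (A=0.9627): product = 0.9174
After subsystem 3 (A=0.9974): product = 0.915
After subsystem 4 (A=0.9966): product = 0.9119
After subsystem 5 (A=0.9717): product = 0.8861
A_sys = 0.8861

0.8861


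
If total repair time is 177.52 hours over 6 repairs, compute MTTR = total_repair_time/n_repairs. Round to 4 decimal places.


total_repair_time = 177.52
n_repairs = 6
MTTR = 177.52 / 6
MTTR = 29.5867

29.5867


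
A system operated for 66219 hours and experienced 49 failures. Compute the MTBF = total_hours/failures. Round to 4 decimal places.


total_hours = 66219
failures = 49
MTBF = 66219 / 49
MTBF = 1351.4082

1351.4082


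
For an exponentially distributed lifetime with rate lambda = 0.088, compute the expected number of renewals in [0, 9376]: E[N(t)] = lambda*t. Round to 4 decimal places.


lambda = 0.088
t = 9376
E[N(t)] = lambda * t
E[N(t)] = 0.088 * 9376
E[N(t)] = 825.088

825.088


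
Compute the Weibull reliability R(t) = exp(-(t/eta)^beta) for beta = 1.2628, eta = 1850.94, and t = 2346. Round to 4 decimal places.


beta = 1.2628, eta = 1850.94, t = 2346
t/eta = 2346 / 1850.94 = 1.2675
(t/eta)^beta = 1.2675^1.2628 = 1.3489
R(t) = exp(-1.3489)
R(t) = 0.2595

0.2595


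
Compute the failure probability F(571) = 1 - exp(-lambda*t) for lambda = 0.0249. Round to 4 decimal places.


lambda = 0.0249, t = 571
lambda * t = 14.2179
exp(-14.2179) = 0.0
F(t) = 1 - 0.0
F(t) = 1.0

1.0


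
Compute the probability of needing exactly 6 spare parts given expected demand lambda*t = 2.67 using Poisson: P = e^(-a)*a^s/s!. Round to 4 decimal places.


a = 2.67, s = 6
e^(-a) = e^(-2.67) = 0.0693
a^s = 2.67^6 = 362.2994
s! = 720
P = 0.0693 * 362.2994 / 720
P = 0.0348

0.0348


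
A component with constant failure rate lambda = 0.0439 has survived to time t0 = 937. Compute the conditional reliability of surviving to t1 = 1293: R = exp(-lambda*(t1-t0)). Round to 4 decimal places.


lambda = 0.0439
t0 = 937, t1 = 1293
t1 - t0 = 356
lambda * (t1-t0) = 0.0439 * 356 = 15.6284
R = exp(-15.6284)
R = 0.0

0.0


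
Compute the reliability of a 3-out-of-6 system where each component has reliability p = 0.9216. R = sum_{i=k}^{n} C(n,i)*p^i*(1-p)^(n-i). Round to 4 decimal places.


k = 3, n = 6, p = 0.9216
i=3: C(6,3)=20 * 0.9216^3 * 0.0784^3 = 0.0075
i=4: C(6,4)=15 * 0.9216^4 * 0.0784^2 = 0.0665
i=5: C(6,5)=6 * 0.9216^5 * 0.0784^1 = 0.3127
i=6: C(6,6)=1 * 0.9216^6 * 0.0784^0 = 0.6127
R = sum of terms = 0.9995

0.9995


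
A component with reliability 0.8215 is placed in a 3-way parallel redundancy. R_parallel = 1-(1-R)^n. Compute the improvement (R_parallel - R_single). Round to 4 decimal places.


R_single = 0.8215, n = 3
1 - R_single = 0.1785
(1 - R_single)^n = 0.1785^3 = 0.0057
R_parallel = 1 - 0.0057 = 0.9943
Improvement = 0.9943 - 0.8215
Improvement = 0.1728

0.1728


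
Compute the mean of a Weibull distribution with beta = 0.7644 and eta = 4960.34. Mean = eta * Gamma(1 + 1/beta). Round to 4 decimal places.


beta = 0.7644, eta = 4960.34
1/beta = 1.3082
1 + 1/beta = 2.3082
Gamma(2.3082) = 1.1725
Mean = 4960.34 * 1.1725
Mean = 5815.994

5815.994


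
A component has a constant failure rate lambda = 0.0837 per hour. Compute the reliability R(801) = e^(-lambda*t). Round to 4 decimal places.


lambda = 0.0837
t = 801
lambda * t = 67.0437
R(t) = e^(-67.0437)
R(t) = 0.0

0.0


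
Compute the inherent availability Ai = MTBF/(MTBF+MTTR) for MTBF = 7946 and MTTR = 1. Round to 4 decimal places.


MTBF = 7946
MTTR = 1
MTBF + MTTR = 7947
Ai = 7946 / 7947
Ai = 0.9999

0.9999


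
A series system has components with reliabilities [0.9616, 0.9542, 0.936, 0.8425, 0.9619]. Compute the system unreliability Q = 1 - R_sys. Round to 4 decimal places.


Components: [0.9616, 0.9542, 0.936, 0.8425, 0.9619]
After component 1: product = 0.9616
After component 2: product = 0.9176
After component 3: product = 0.8588
After component 4: product = 0.7236
After component 5: product = 0.696
R_sys = 0.696
Q = 1 - 0.696 = 0.304

0.304


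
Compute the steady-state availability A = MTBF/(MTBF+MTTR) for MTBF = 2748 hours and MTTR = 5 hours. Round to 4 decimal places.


MTBF = 2748
MTTR = 5
MTBF + MTTR = 2753
A = 2748 / 2753
A = 0.9982

0.9982


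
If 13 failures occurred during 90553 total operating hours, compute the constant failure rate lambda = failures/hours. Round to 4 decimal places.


failures = 13
total_hours = 90553
lambda = 13 / 90553
lambda = 0.0001

0.0001


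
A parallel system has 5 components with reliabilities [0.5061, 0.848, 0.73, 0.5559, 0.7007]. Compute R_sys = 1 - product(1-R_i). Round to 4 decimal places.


Components: [0.5061, 0.848, 0.73, 0.5559, 0.7007]
(1 - 0.5061) = 0.4939, running product = 0.4939
(1 - 0.848) = 0.152, running product = 0.0751
(1 - 0.73) = 0.27, running product = 0.0203
(1 - 0.5559) = 0.4441, running product = 0.009
(1 - 0.7007) = 0.2993, running product = 0.0027
Product of (1-R_i) = 0.0027
R_sys = 1 - 0.0027 = 0.9973

0.9973


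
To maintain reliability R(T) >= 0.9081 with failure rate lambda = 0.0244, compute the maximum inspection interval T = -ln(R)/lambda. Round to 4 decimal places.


R_target = 0.9081
lambda = 0.0244
-ln(0.9081) = 0.0964
T = 0.0964 / 0.0244
T = 3.9509

3.9509


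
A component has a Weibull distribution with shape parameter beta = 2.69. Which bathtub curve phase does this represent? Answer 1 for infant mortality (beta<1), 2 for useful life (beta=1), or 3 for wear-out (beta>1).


beta = 2.69
Compare beta to 1:
beta < 1 => infant mortality (phase 1)
beta = 1 => useful life (phase 2)
beta > 1 => wear-out (phase 3)
Since beta = 2.69, this is wear-out (increasing failure rate)
Phase = 3

3


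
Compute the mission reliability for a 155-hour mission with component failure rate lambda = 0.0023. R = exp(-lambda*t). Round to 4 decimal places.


lambda = 0.0023
mission_time = 155
lambda * t = 0.0023 * 155 = 0.3565
R = exp(-0.3565)
R = 0.7001

0.7001


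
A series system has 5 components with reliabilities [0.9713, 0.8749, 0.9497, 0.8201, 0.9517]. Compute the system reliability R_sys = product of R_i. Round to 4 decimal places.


Components: [0.9713, 0.8749, 0.9497, 0.8201, 0.9517]
After component 1 (R=0.9713): product = 0.9713
After component 2 (R=0.8749): product = 0.8498
After component 3 (R=0.9497): product = 0.807
After component 4 (R=0.8201): product = 0.6619
After component 5 (R=0.9517): product = 0.6299
R_sys = 0.6299

0.6299


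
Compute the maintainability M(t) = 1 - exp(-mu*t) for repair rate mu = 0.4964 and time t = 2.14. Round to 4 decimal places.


mu = 0.4964, t = 2.14
mu * t = 0.4964 * 2.14 = 1.0623
exp(-1.0623) = 0.3457
M(t) = 1 - 0.3457
M(t) = 0.6543

0.6543


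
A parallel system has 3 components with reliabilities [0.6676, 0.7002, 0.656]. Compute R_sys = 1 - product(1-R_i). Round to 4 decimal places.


Components: [0.6676, 0.7002, 0.656]
(1 - 0.6676) = 0.3324, running product = 0.3324
(1 - 0.7002) = 0.2998, running product = 0.0997
(1 - 0.656) = 0.344, running product = 0.0343
Product of (1-R_i) = 0.0343
R_sys = 1 - 0.0343 = 0.9657

0.9657


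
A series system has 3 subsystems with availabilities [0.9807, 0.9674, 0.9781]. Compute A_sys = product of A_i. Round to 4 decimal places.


Subsystems: [0.9807, 0.9674, 0.9781]
After subsystem 1 (A=0.9807): product = 0.9807
After subsystem 2 (A=0.9674): product = 0.9487
After subsystem 3 (A=0.9781): product = 0.928
A_sys = 0.928

0.928


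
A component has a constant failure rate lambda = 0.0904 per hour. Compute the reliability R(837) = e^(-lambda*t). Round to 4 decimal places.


lambda = 0.0904
t = 837
lambda * t = 75.6648
R(t) = e^(-75.6648)
R(t) = 0.0

0.0


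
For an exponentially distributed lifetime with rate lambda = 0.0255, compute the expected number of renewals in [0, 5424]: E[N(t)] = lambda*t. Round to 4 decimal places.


lambda = 0.0255
t = 5424
E[N(t)] = lambda * t
E[N(t)] = 0.0255 * 5424
E[N(t)] = 138.312

138.312


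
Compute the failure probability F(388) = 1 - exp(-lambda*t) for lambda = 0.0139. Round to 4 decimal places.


lambda = 0.0139, t = 388
lambda * t = 5.3932
exp(-5.3932) = 0.0045
F(t) = 1 - 0.0045
F(t) = 0.9955

0.9955


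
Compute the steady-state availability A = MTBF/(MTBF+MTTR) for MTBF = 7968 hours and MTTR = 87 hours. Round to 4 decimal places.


MTBF = 7968
MTTR = 87
MTBF + MTTR = 8055
A = 7968 / 8055
A = 0.9892

0.9892


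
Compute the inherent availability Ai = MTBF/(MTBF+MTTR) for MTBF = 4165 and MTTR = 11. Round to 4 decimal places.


MTBF = 4165
MTTR = 11
MTBF + MTTR = 4176
Ai = 4165 / 4176
Ai = 0.9974

0.9974


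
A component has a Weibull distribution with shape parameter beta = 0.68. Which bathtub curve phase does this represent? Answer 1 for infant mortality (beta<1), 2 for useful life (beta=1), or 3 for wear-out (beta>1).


beta = 0.68
Compare beta to 1:
beta < 1 => infant mortality (phase 1)
beta = 1 => useful life (phase 2)
beta > 1 => wear-out (phase 3)
Since beta = 0.68, this is infant mortality (decreasing failure rate)
Phase = 1

1


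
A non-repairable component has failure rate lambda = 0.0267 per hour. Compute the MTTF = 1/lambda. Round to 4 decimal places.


lambda = 0.0267
MTTF = 1 / 0.0267
MTTF = 37.4532

37.4532


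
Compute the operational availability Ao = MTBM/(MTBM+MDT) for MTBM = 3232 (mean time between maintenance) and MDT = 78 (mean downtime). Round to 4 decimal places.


MTBM = 3232
MDT = 78
MTBM + MDT = 3310
Ao = 3232 / 3310
Ao = 0.9764

0.9764


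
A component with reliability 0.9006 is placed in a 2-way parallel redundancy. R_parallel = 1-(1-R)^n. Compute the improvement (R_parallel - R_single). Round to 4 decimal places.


R_single = 0.9006, n = 2
1 - R_single = 0.0994
(1 - R_single)^n = 0.0994^2 = 0.0099
R_parallel = 1 - 0.0099 = 0.9901
Improvement = 0.9901 - 0.9006
Improvement = 0.0895

0.0895


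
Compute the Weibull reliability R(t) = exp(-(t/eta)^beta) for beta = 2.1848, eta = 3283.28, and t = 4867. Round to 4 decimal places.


beta = 2.1848, eta = 3283.28, t = 4867
t/eta = 4867 / 3283.28 = 1.4824
(t/eta)^beta = 1.4824^2.1848 = 2.3632
R(t) = exp(-2.3632)
R(t) = 0.0941

0.0941


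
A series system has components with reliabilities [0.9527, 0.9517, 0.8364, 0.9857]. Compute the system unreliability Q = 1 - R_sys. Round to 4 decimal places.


Components: [0.9527, 0.9517, 0.8364, 0.9857]
After component 1: product = 0.9527
After component 2: product = 0.9067
After component 3: product = 0.7584
After component 4: product = 0.7475
R_sys = 0.7475
Q = 1 - 0.7475 = 0.2525

0.2525


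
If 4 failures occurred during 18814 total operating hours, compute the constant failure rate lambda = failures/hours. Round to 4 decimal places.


failures = 4
total_hours = 18814
lambda = 4 / 18814
lambda = 0.0002

0.0002


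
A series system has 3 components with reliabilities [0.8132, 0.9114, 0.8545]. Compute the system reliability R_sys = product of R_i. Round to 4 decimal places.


Components: [0.8132, 0.9114, 0.8545]
After component 1 (R=0.8132): product = 0.8132
After component 2 (R=0.9114): product = 0.7412
After component 3 (R=0.8545): product = 0.6333
R_sys = 0.6333

0.6333


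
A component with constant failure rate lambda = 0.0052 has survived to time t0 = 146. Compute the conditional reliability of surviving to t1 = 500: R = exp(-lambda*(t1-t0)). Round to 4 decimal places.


lambda = 0.0052
t0 = 146, t1 = 500
t1 - t0 = 354
lambda * (t1-t0) = 0.0052 * 354 = 1.8408
R = exp(-1.8408)
R = 0.1587

0.1587


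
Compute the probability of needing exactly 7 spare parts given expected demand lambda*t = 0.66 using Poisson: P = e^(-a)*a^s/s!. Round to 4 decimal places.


a = 0.66, s = 7
e^(-a) = e^(-0.66) = 0.5169
a^s = 0.66^7 = 0.0546
s! = 5040
P = 0.5169 * 0.0546 / 5040
P = 0.0

0.0


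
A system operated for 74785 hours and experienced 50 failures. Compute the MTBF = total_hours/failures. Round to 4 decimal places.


total_hours = 74785
failures = 50
MTBF = 74785 / 50
MTBF = 1495.7

1495.7


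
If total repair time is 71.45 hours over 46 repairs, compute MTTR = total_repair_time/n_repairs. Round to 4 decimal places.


total_repair_time = 71.45
n_repairs = 46
MTTR = 71.45 / 46
MTTR = 1.5533

1.5533


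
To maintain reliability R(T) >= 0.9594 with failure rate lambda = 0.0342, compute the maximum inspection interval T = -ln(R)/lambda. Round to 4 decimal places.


R_target = 0.9594
lambda = 0.0342
-ln(0.9594) = 0.0414
T = 0.0414 / 0.0342
T = 1.2119

1.2119


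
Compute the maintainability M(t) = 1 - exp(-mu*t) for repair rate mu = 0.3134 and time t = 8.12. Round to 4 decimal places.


mu = 0.3134, t = 8.12
mu * t = 0.3134 * 8.12 = 2.5448
exp(-2.5448) = 0.0785
M(t) = 1 - 0.0785
M(t) = 0.9215

0.9215


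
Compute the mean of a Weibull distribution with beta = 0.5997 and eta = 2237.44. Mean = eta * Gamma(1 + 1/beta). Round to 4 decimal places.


beta = 0.5997, eta = 2237.44
1/beta = 1.6675
1 + 1/beta = 2.6675
Gamma(2.6675) = 1.5056
Mean = 2237.44 * 1.5056
Mean = 3368.5928

3368.5928


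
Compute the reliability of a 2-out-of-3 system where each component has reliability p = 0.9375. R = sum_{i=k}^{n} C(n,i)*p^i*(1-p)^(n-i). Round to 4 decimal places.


k = 2, n = 3, p = 0.9375
i=2: C(3,2)=3 * 0.9375^2 * 0.0625^1 = 0.1648
i=3: C(3,3)=1 * 0.9375^3 * 0.0625^0 = 0.824
R = sum of terms = 0.9888

0.9888


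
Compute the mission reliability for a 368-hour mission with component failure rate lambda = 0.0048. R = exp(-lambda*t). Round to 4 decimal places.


lambda = 0.0048
mission_time = 368
lambda * t = 0.0048 * 368 = 1.7664
R = exp(-1.7664)
R = 0.1709

0.1709


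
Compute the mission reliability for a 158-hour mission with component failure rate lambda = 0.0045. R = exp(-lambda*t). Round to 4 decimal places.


lambda = 0.0045
mission_time = 158
lambda * t = 0.0045 * 158 = 0.711
R = exp(-0.711)
R = 0.4912

0.4912


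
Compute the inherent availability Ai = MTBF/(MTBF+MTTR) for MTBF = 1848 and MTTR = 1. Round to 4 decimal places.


MTBF = 1848
MTTR = 1
MTBF + MTTR = 1849
Ai = 1848 / 1849
Ai = 0.9995

0.9995


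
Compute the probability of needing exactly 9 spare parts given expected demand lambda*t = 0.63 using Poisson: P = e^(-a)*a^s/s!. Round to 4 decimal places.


a = 0.63, s = 9
e^(-a) = e^(-0.63) = 0.5326
a^s = 0.63^9 = 0.0156
s! = 362880
P = 0.5326 * 0.0156 / 362880
P = 0.0

0.0


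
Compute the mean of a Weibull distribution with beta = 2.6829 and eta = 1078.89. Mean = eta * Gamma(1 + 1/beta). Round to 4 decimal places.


beta = 2.6829, eta = 1078.89
1/beta = 0.3727
1 + 1/beta = 1.3727
Gamma(1.3727) = 0.8891
Mean = 1078.89 * 0.8891
Mean = 959.2326

959.2326


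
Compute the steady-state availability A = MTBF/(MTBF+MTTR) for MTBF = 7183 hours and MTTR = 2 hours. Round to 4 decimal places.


MTBF = 7183
MTTR = 2
MTBF + MTTR = 7185
A = 7183 / 7185
A = 0.9997

0.9997


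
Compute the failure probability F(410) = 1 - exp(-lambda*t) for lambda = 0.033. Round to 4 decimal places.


lambda = 0.033, t = 410
lambda * t = 13.53
exp(-13.53) = 0.0
F(t) = 1 - 0.0
F(t) = 1.0

1.0


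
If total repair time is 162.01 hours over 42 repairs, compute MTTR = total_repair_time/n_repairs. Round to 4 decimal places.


total_repair_time = 162.01
n_repairs = 42
MTTR = 162.01 / 42
MTTR = 3.8574

3.8574


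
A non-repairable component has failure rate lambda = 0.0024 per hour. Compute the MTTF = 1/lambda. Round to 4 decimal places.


lambda = 0.0024
MTTF = 1 / 0.0024
MTTF = 416.6667

416.6667


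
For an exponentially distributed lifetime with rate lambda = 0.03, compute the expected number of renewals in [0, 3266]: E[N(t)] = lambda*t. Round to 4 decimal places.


lambda = 0.03
t = 3266
E[N(t)] = lambda * t
E[N(t)] = 0.03 * 3266
E[N(t)] = 97.98

97.98


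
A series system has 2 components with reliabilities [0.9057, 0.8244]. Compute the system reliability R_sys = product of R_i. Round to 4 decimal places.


Components: [0.9057, 0.8244]
After component 1 (R=0.9057): product = 0.9057
After component 2 (R=0.8244): product = 0.7467
R_sys = 0.7467

0.7467


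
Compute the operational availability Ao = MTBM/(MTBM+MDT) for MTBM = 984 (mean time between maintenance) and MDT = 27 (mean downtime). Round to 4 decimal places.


MTBM = 984
MDT = 27
MTBM + MDT = 1011
Ao = 984 / 1011
Ao = 0.9733

0.9733


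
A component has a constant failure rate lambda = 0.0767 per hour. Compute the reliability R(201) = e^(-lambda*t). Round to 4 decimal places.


lambda = 0.0767
t = 201
lambda * t = 15.4167
R(t) = e^(-15.4167)
R(t) = 0.0

0.0


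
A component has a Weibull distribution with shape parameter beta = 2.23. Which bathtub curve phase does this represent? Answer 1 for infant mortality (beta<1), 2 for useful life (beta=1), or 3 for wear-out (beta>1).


beta = 2.23
Compare beta to 1:
beta < 1 => infant mortality (phase 1)
beta = 1 => useful life (phase 2)
beta > 1 => wear-out (phase 3)
Since beta = 2.23, this is wear-out (increasing failure rate)
Phase = 3

3


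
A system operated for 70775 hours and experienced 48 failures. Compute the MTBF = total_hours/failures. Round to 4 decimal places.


total_hours = 70775
failures = 48
MTBF = 70775 / 48
MTBF = 1474.4792

1474.4792


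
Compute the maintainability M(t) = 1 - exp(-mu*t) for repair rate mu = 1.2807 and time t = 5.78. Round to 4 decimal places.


mu = 1.2807, t = 5.78
mu * t = 1.2807 * 5.78 = 7.4024
exp(-7.4024) = 0.0006
M(t) = 1 - 0.0006
M(t) = 0.9994

0.9994


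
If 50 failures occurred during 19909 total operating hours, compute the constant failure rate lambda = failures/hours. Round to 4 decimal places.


failures = 50
total_hours = 19909
lambda = 50 / 19909
lambda = 0.0025

0.0025


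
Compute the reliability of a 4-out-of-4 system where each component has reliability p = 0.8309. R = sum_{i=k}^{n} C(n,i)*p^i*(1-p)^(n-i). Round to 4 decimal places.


k = 4, n = 4, p = 0.8309
i=4: C(4,4)=1 * 0.8309^4 * 0.1691^0 = 0.4766
R = sum of terms = 0.4766

0.4766


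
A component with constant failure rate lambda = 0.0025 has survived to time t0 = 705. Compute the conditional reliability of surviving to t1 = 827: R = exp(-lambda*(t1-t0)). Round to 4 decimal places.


lambda = 0.0025
t0 = 705, t1 = 827
t1 - t0 = 122
lambda * (t1-t0) = 0.0025 * 122 = 0.305
R = exp(-0.305)
R = 0.7371

0.7371


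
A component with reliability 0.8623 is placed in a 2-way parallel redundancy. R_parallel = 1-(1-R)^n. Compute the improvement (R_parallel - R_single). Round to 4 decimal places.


R_single = 0.8623, n = 2
1 - R_single = 0.1377
(1 - R_single)^n = 0.1377^2 = 0.019
R_parallel = 1 - 0.019 = 0.981
Improvement = 0.981 - 0.8623
Improvement = 0.1187

0.1187


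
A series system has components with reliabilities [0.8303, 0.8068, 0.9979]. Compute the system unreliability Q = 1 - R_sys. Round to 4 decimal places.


Components: [0.8303, 0.8068, 0.9979]
After component 1: product = 0.8303
After component 2: product = 0.6699
After component 3: product = 0.6685
R_sys = 0.6685
Q = 1 - 0.6685 = 0.3315

0.3315


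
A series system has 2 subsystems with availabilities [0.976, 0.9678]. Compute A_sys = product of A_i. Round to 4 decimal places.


Subsystems: [0.976, 0.9678]
After subsystem 1 (A=0.976): product = 0.976
After subsystem 2 (A=0.9678): product = 0.9446
A_sys = 0.9446

0.9446


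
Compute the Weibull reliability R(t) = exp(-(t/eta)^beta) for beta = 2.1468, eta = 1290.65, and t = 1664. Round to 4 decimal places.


beta = 2.1468, eta = 1290.65, t = 1664
t/eta = 1664 / 1290.65 = 1.2893
(t/eta)^beta = 1.2893^2.1468 = 1.7254
R(t) = exp(-1.7254)
R(t) = 0.1781

0.1781


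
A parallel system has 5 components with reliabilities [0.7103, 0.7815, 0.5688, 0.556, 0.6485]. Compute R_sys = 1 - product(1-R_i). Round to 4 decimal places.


Components: [0.7103, 0.7815, 0.5688, 0.556, 0.6485]
(1 - 0.7103) = 0.2897, running product = 0.2897
(1 - 0.7815) = 0.2185, running product = 0.0633
(1 - 0.5688) = 0.4312, running product = 0.0273
(1 - 0.556) = 0.444, running product = 0.0121
(1 - 0.6485) = 0.3515, running product = 0.0043
Product of (1-R_i) = 0.0043
R_sys = 1 - 0.0043 = 0.9957

0.9957


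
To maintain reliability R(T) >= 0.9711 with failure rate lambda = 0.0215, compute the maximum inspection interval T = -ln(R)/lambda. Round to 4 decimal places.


R_target = 0.9711
lambda = 0.0215
-ln(0.9711) = 0.0293
T = 0.0293 / 0.0215
T = 1.364

1.364


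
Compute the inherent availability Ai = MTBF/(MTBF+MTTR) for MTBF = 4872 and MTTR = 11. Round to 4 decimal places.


MTBF = 4872
MTTR = 11
MTBF + MTTR = 4883
Ai = 4872 / 4883
Ai = 0.9977

0.9977


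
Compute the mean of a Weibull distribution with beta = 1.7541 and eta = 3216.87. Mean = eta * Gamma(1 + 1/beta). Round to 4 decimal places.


beta = 1.7541, eta = 3216.87
1/beta = 0.5701
1 + 1/beta = 1.5701
Gamma(1.5701) = 0.8905
Mean = 3216.87 * 0.8905
Mean = 2864.6164

2864.6164


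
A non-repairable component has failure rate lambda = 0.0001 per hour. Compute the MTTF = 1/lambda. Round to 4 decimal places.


lambda = 0.0001
MTTF = 1 / 0.0001
MTTF = 10000.0

10000.0


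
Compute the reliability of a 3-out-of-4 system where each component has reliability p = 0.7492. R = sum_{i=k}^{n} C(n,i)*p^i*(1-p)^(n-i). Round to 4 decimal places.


k = 3, n = 4, p = 0.7492
i=3: C(4,3)=4 * 0.7492^3 * 0.2508^1 = 0.4219
i=4: C(4,4)=1 * 0.7492^4 * 0.2508^0 = 0.3151
R = sum of terms = 0.7369

0.7369


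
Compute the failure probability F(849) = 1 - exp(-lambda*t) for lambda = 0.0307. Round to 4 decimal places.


lambda = 0.0307, t = 849
lambda * t = 26.0643
exp(-26.0643) = 0.0
F(t) = 1 - 0.0
F(t) = 1.0

1.0


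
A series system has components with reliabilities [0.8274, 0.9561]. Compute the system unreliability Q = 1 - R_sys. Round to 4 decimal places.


Components: [0.8274, 0.9561]
After component 1: product = 0.8274
After component 2: product = 0.7911
R_sys = 0.7911
Q = 1 - 0.7911 = 0.2089

0.2089


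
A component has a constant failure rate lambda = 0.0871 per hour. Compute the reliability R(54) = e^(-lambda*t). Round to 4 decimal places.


lambda = 0.0871
t = 54
lambda * t = 4.7034
R(t) = e^(-4.7034)
R(t) = 0.0091

0.0091


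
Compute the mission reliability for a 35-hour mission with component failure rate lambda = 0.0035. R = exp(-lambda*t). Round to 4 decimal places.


lambda = 0.0035
mission_time = 35
lambda * t = 0.0035 * 35 = 0.1225
R = exp(-0.1225)
R = 0.8847

0.8847


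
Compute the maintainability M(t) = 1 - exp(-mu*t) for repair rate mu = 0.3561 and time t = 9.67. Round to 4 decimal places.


mu = 0.3561, t = 9.67
mu * t = 0.3561 * 9.67 = 3.4435
exp(-3.4435) = 0.032
M(t) = 1 - 0.032
M(t) = 0.968

0.968


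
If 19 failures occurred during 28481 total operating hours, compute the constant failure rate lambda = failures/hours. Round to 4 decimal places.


failures = 19
total_hours = 28481
lambda = 19 / 28481
lambda = 0.0007

0.0007
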